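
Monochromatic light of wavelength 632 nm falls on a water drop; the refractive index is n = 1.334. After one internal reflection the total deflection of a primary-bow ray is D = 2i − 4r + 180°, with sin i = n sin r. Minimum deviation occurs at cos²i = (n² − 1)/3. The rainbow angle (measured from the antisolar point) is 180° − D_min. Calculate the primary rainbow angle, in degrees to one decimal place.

cos²i = (1.77956 − 1)/3 = 0.25985; i = arccos(0.50976) = 59.352°.
sin r = sin 59.352°/1.334 = 0.64492; r = 40.159°.
D_min = 2·59.352° − 4·40.159° + 180° = 138.067°.
Rainbow angle = 180° − D_min = 41.933°.

41.9°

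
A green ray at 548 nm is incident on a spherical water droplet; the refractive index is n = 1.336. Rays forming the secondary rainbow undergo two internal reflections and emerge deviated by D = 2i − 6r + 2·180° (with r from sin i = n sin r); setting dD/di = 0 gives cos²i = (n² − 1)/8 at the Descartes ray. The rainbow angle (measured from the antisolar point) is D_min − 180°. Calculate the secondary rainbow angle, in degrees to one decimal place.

51.7°

cos²i = (1.78490 − 1)/8 = 0.09811; i = arccos(0.31323) = 71.746°.
sin r = sin 71.746°/1.336 = 0.71084; r = 45.303°.
D_min = 2·71.746° − 6·45.303° + 360° = 231.674°.
Rainbow angle = D_min − 180° = 51.674°.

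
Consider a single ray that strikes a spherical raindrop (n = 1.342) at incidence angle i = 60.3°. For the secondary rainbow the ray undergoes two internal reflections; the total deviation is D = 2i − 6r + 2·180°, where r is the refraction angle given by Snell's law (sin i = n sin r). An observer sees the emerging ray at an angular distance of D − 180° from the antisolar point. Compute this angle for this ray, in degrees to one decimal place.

sin r = sin 60.3° / 1.342 = 0.8686/1.342 = 0.6473; r = 40.34°.
D = 2·60.3° − 6·40.34° + 2·180° = 120.60° − 242.01° + 360° = 238.59°.
Angle from antisolar point = D − 180° = 58.59°.

58.6°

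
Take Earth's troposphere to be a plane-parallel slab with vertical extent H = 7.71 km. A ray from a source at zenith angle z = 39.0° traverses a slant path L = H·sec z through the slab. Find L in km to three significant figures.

9.92 km

sec z = 1/cos 39.0° = 1.2868.
L = 7.71 × 1.2868 = 9.921 km.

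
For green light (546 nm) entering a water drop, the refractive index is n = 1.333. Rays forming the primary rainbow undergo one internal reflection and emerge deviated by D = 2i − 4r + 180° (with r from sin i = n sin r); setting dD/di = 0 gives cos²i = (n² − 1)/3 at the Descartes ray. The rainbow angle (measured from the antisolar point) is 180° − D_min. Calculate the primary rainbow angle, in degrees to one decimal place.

cos²i = (1.77689 − 1)/3 = 0.25896; i = arccos(0.50888) = 59.410°.
sin r = sin 59.410°/1.333 = 0.64579; r = 40.225°.
D_min = 2·59.410° − 4·40.225° + 180° = 137.922°.
Rainbow angle = 180° − D_min = 42.078°.

42.1°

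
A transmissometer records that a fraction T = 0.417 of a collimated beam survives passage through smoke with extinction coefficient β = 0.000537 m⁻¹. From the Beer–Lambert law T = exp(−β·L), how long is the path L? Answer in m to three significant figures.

Beer–Lambert: T = exp(−βL) ⇒ L = −ln(T)/β = −ln(0.417)/0.000537 = 0.8747/0.000537 = 1629 m.

1630 m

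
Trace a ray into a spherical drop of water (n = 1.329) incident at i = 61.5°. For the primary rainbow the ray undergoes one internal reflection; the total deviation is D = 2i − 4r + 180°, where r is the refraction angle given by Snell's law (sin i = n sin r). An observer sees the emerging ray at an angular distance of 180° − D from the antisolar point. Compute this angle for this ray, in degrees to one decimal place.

42.6°

sin r = sin 61.5° / 1.329 = 0.8788/1.329 = 0.6613; r = 41.40°.
D = 2·61.5° − 4·41.40° + 180° = 123.00° − 165.58° + 180° = 137.42°.
Angle from antisolar point = 180° − D = 42.58°.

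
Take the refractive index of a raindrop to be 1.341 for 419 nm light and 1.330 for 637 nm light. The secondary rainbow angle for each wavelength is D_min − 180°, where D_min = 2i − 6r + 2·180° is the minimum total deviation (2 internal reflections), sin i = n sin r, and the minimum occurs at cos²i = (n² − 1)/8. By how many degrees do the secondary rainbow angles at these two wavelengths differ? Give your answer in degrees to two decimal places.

2.86°

At 419 nm (n = 1.341): cos²i = 0.09979 → i = 71.586°, r = 45.034°, D_min = 232.966°, rainbow angle = 52.966°.
At 637 nm (n = 1.330): cos²i = 0.09611 → i = 71.940°, r = 45.630°, D_min = 230.101°, rainbow angle = 50.101°.
Angular width = |52.966° − 50.101°| = 2.865°.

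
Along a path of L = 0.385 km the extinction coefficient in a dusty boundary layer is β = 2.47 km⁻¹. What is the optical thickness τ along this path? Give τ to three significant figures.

0.951

τ = β·L = 2.47 × 0.385 = 0.9510.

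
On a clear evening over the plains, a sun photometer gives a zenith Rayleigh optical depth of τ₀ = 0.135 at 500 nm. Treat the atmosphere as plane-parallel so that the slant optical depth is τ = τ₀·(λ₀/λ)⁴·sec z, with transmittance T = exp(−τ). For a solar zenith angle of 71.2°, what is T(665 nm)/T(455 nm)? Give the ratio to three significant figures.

1.61

Airmass: sec 71.2° = 3.1030.
τ(665 nm) = 0.135 × (500/665)⁴ × 3.1030 = 0.135 × 0.3196 × 3.1030 = 0.1339.
τ(455 nm) = 0.135 × (500/455)⁴ × 3.1030 = 0.135 × 1.4583 × 3.1030 = 0.6109.
T(665)/T(455) = exp(τ_B − τ_A) = exp(0.4770) = 1.6112.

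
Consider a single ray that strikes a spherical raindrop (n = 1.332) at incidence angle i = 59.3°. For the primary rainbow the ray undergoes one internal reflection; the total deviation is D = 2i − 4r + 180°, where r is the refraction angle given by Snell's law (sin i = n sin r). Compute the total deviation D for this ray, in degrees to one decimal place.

sin r = sin 59.3° / 1.332 = 0.8599/1.332 = 0.6455; r = 40.21°.
D = 2·59.3° − 4·40.21° + 180° = 118.60° − 160.82° + 180° = 137.78°.

137.8°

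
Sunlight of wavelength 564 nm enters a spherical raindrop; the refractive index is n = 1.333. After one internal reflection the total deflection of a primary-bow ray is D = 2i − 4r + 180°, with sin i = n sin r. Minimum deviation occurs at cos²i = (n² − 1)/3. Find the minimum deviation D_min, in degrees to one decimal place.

cos²i = (1.77689 − 1)/3 = 0.25896; i = arccos(0.50888) = 59.410°.
sin r = sin 59.410°/1.333 = 0.64579; r = 40.225°.
D_min = 2·59.410° − 4·40.225° + 180° = 137.922°.

137.9°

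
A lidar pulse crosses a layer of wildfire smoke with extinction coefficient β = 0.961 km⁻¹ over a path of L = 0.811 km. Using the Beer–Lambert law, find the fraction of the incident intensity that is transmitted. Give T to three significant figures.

0.459

τ = β·L = 0.961 × 0.811 = 0.7794.
T = exp(−0.7794) = 0.4587.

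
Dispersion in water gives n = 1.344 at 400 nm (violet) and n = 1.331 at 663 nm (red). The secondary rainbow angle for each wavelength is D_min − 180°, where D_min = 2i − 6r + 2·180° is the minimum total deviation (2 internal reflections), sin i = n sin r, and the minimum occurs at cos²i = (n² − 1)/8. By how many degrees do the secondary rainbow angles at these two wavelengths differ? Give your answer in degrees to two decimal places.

At 400 nm (n = 1.344): cos²i = 0.10079 → i = 71.490°, r = 44.874°, D_min = 233.733°, rainbow angle = 53.733°.
At 663 nm (n = 1.331): cos²i = 0.09645 → i = 71.907°, r = 45.575°, D_min = 230.365°, rainbow angle = 50.365°.
Angular width = |53.733° − 50.365°| = 3.368°.

3.37°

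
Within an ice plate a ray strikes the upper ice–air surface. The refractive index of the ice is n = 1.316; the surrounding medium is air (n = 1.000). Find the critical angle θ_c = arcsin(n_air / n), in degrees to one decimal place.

49.5°

sin θ_c = n_air / n = 1.000 / 1.316 = 0.7599.
θ_c = arcsin(0.7599) = 49.45°.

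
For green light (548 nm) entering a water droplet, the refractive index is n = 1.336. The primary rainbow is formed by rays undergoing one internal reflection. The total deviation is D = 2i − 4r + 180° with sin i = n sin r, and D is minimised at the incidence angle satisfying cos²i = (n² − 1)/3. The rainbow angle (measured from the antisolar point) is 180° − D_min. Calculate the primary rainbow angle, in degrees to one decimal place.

cos²i = (1.78490 − 1)/3 = 0.26163; i = arccos(0.51150) = 59.236°.
sin r = sin 59.236°/1.336 = 0.64318; r = 40.029°.
D_min = 2·59.236° − 4·40.029° + 180° = 138.356°.
Rainbow angle = 180° − D_min = 41.644°.

41.6°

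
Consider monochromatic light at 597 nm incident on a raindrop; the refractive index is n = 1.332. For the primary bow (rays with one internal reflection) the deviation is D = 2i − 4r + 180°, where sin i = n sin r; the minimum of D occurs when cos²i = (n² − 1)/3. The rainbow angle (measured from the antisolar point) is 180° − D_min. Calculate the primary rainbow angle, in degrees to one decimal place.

42.2°

cos²i = (1.77422 − 1)/3 = 0.25807; i = arccos(0.50801) = 59.469°.
sin r = sin 59.469°/1.332 = 0.64666; r = 40.290°.
D_min = 2·59.469° − 4·40.290° + 180° = 137.776°.
Rainbow angle = 180° − D_min = 42.224°.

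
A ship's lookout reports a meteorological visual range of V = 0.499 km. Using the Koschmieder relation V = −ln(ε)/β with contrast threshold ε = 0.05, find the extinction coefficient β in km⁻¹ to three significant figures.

6.00 km⁻¹

β = −ln(0.05) / V = 2.996 / 0.499 = 6.0035 km⁻¹.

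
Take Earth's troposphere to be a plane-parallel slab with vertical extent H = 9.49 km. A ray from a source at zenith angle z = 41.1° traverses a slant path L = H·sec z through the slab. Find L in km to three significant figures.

12.6 km

sec z = 1/cos 41.1° = 1.3270.
L = 9.49 × 1.3270 = 12.593 km.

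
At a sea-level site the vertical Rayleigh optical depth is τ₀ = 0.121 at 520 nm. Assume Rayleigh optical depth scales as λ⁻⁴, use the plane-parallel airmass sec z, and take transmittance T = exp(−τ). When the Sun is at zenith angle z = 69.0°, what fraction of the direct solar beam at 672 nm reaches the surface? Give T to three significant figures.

sec 69.0° = 2.7904.
τ = 0.121 × (520/672)⁴ × 2.7904 = 0.121 × 0.3585 × 2.7904 = 0.1211.
T = exp(−0.1211) = 0.8860.

0.886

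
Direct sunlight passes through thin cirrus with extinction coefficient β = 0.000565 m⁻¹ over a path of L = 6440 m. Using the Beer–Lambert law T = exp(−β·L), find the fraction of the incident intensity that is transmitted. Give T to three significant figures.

0.0263

τ = β·L = 0.000565 × 6440 = 3.6386.
T = exp(−3.6386) = 0.0263.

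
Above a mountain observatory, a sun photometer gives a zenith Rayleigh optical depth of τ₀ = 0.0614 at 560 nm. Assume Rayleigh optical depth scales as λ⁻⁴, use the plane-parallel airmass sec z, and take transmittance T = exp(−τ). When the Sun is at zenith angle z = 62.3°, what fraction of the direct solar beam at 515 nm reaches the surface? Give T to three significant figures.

sec 62.3° = 2.1513.
τ = 0.0614 × (560/515)⁴ × 2.1513 = 0.0614 × 1.3981 × 2.1513 = 0.1847.
T = exp(−0.1847) = 0.8314.

0.831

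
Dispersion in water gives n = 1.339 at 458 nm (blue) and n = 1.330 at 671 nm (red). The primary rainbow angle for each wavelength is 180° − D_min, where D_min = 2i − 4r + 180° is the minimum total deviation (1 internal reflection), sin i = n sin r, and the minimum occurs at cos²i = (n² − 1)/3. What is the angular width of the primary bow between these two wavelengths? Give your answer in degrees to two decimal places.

At 458 nm (n = 1.339): cos²i = 0.26431 → i = 59.062°, r = 39.834°, D_min = 138.786°, rainbow angle = 41.214°.
At 671 nm (n = 1.330): cos²i = 0.25630 → i = 59.585°, r = 40.422°, D_min = 137.484°, rainbow angle = 42.516°.
Angular width = |41.214° − 42.516°| = 1.303°.

1.30°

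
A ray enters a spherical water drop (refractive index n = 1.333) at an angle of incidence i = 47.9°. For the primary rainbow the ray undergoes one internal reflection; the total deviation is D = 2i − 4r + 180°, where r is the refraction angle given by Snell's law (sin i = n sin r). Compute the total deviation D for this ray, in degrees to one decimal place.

140.5°

sin r = sin 47.9° / 1.333 = 0.7420/1.333 = 0.5566; r = 33.82°.
D = 2·47.9° − 4·33.82° + 180° = 95.80° − 135.29° + 180° = 140.51°.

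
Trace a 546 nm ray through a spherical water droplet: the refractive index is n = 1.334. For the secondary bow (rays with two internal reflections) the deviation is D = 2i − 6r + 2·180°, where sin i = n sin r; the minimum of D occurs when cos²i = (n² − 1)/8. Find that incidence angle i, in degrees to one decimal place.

71.8°

cos²i = (1.334² − 1)/8 = (1.77956 − 1)/8 = 0.09744.
cos i = 0.31216, so i = 71.810°.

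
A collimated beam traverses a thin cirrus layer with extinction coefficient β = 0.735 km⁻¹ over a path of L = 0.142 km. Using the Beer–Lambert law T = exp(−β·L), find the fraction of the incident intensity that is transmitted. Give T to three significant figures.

τ = β·L = 0.735 × 0.142 = 0.1044.
T = exp(−0.1044) = 0.9009.

0.901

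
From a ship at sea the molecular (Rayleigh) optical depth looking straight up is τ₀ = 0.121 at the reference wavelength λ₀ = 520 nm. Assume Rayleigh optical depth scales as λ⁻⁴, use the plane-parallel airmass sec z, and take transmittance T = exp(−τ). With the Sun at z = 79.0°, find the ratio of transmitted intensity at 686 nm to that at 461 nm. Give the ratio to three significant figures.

Airmass: sec 79.0° = 5.2408.
τ(686 nm) = 0.121 × (520/686)⁴ × 5.2408 = 0.121 × 0.3302 × 5.2408 = 0.2094.
τ(461 nm) = 0.121 × (520/461)⁴ × 5.2408 = 0.121 × 1.6189 × 5.2408 = 1.0266.
T(686)/T(461) = exp(τ_B − τ_A) = exp(0.8172) = 2.2642.

2.26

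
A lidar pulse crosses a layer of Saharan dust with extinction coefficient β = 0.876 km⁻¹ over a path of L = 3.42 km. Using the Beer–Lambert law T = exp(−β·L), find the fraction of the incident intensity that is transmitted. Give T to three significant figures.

0.0500

τ = β·L = 0.876 × 3.42 = 2.9959.
T = exp(−2.9959) = 0.0500.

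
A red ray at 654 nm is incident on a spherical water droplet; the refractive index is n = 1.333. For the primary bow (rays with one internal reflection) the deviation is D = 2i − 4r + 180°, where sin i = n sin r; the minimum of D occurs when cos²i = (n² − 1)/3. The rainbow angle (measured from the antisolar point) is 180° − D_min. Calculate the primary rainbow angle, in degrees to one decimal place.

cos²i = (1.77689 − 1)/3 = 0.25896; i = arccos(0.50888) = 59.410°.
sin r = sin 59.410°/1.333 = 0.64579; r = 40.225°.
D_min = 2·59.410° − 4·40.225° + 180° = 137.922°.
Rainbow angle = 180° − D_min = 42.078°.

42.1°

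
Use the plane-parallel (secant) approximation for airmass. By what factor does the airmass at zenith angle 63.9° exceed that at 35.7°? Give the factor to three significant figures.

1.85

X(63.9°)/X(35.7°) = sec 63.9° / sec 35.7° = cos 35.7° / cos 63.9° = 0.8121/0.4399 = 1.8459.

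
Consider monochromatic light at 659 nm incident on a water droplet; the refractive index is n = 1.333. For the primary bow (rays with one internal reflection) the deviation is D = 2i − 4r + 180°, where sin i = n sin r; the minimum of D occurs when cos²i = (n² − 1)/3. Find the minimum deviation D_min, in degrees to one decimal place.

137.9°

cos²i = (1.77689 − 1)/3 = 0.25896; i = arccos(0.50888) = 59.410°.
sin r = sin 59.410°/1.333 = 0.64579; r = 40.225°.
D_min = 2·59.410° − 4·40.225° + 180° = 137.922°.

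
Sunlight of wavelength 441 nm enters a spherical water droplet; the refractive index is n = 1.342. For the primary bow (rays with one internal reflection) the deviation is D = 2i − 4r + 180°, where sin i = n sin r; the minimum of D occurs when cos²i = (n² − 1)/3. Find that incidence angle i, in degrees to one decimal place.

cos²i = (1.342² − 1)/3 = (1.80096 − 1)/3 = 0.26699.
cos i = 0.51671, so i = 58.888°.

58.9°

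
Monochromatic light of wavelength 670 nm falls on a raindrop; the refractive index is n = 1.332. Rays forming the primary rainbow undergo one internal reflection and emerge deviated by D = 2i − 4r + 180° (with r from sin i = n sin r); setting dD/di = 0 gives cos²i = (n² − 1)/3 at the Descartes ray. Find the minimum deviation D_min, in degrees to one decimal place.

cos²i = (1.77422 − 1)/3 = 0.25807; i = arccos(0.50801) = 59.469°.
sin r = sin 59.469°/1.332 = 0.64666; r = 40.290°.
D_min = 2·59.469° − 4·40.290° + 180° = 137.776°.

137.8°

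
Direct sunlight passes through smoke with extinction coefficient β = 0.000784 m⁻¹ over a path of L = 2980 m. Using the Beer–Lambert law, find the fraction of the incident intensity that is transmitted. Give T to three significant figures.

τ = β·L = 0.000784 × 2980 = 2.3363.
T = exp(−2.3363) = 0.0967.

0.0967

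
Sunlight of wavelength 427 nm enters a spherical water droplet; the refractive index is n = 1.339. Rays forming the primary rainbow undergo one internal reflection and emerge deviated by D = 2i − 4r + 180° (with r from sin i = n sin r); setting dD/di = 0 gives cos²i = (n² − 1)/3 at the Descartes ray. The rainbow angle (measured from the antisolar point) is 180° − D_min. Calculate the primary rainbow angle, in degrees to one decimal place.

cos²i = (1.79292 − 1)/3 = 0.26431; i = arccos(0.51411) = 59.062°.
sin r = sin 59.062°/1.339 = 0.64057; r = 39.834°.
D_min = 2·59.062° − 4·39.834° + 180° = 138.786°.
Rainbow angle = 180° − D_min = 41.214°.

41.2°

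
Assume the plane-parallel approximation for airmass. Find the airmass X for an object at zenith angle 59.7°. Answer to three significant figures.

1.98

X = sec z = 1/cos 59.7° = 1/0.5045 = 1.9821.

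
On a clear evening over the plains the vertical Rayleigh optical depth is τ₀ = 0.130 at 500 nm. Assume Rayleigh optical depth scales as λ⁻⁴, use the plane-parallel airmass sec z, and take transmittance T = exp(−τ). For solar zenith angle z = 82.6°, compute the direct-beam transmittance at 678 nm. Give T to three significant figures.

0.742

sec 82.6° = 7.7642.
τ = 0.130 × (500/678)⁴ × 7.7642 = 0.130 × 0.2958 × 7.7642 = 0.2985.
T = exp(−0.2985) = 0.7419.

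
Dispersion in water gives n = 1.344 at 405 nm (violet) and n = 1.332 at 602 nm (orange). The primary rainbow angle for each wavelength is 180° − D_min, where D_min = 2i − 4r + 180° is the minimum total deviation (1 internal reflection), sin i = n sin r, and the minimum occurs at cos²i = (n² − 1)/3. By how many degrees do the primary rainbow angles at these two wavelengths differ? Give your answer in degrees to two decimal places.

1.72°

At 405 nm (n = 1.344): cos²i = 0.26878 → i = 58.772°, r = 39.512°, D_min = 139.495°, rainbow angle = 40.505°.
At 602 nm (n = 1.332): cos²i = 0.25807 → i = 59.469°, r = 40.290°, D_min = 137.776°, rainbow angle = 42.224°.
Angular width = |40.505° − 42.224°| = 1.719°.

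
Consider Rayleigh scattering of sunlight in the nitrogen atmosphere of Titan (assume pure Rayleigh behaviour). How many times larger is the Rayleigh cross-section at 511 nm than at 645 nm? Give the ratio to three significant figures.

Rayleigh scattering ∝ λ⁻⁴, so the ratio of coefficients is the inverse fourth power of the wavelength ratio.
σ(511)/σ(645) = (645/511)⁴ = (1.2622)⁴ = 2.538.

2.54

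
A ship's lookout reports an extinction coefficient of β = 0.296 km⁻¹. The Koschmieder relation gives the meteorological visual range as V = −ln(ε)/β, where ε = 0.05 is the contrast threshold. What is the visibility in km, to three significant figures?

V = −ln(0.05) / 0.296 = 2.996 / 0.296 = 10.1207 km.

10.1 km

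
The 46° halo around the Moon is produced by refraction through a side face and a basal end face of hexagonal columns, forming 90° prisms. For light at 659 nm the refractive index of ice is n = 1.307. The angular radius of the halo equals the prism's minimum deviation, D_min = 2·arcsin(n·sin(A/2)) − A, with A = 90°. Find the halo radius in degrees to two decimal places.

45.09°

n·sin(A/2) = 1.307 × sin 45° = 1.307 × 0.7071 = 0.9242.
D_min = 2·arcsin(0.9242) − 90° = 2 × 67.546° − 90° = 45.093°.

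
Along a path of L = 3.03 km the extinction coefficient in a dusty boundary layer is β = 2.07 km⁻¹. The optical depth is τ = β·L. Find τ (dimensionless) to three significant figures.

6.27

τ = β·L = 2.07 × 3.03 = 6.2721.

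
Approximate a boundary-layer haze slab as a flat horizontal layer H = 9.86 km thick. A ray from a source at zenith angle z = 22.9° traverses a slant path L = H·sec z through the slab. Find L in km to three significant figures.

10.7 km

sec z = 1/cos 22.9° = 1.0856.
L = 9.86 × 1.0856 = 10.704 km.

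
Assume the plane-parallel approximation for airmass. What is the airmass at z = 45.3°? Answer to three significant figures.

X = sec z = 1/cos 45.3° = 1/0.7034 = 1.4217.

1.42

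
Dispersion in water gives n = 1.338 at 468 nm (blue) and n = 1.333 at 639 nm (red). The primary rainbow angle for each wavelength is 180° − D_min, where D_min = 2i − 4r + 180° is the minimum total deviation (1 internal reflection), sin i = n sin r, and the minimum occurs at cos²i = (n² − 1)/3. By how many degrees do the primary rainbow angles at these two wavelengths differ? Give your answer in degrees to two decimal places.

At 468 nm (n = 1.338): cos²i = 0.26341 → i = 59.120°, r = 39.899°, D_min = 138.643°, rainbow angle = 41.357°.
At 639 nm (n = 1.333): cos²i = 0.25896 → i = 59.410°, r = 40.225°, D_min = 137.922°, rainbow angle = 42.078°.
Angular width = |41.357° − 42.078°| = 0.722°.

0.72°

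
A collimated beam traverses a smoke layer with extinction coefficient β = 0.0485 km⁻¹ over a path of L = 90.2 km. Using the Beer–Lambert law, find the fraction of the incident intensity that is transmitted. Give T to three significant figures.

τ = β·L = 0.0485 × 90.2 = 4.3747.
T = exp(−4.3747) = 0.0126.

0.0126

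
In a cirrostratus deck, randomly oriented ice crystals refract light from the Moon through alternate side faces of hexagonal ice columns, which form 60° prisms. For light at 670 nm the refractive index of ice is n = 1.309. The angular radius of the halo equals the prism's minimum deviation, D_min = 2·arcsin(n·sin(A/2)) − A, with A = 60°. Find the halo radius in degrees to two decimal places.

21.76°

n·sin(A/2) = 1.309 × sin 30° = 1.309 × 0.5000 = 0.6545.
D_min = 2·arcsin(0.6545) − 60° = 2 × 40.882° − 60° = 21.763°.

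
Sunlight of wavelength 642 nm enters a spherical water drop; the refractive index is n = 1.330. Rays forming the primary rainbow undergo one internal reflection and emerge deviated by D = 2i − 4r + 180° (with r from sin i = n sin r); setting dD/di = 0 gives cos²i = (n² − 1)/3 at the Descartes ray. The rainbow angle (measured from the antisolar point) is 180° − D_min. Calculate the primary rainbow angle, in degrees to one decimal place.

42.5°

cos²i = (1.76890 − 1)/3 = 0.25630; i = arccos(0.50626) = 59.585°.
sin r = sin 59.585°/1.330 = 0.64841; r = 40.422°.
D_min = 2·59.585° − 4·40.422° + 180° = 137.484°.
Rainbow angle = 180° − D_min = 42.516°.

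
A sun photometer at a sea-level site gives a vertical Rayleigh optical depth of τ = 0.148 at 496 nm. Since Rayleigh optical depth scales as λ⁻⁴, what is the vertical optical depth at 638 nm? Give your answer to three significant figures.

0.0541

τ(638 nm) = τ(496 nm) × (496/638)⁴ = 0.148 × (0.7774)⁴ = 0.148 × 0.3653 = 0.0541.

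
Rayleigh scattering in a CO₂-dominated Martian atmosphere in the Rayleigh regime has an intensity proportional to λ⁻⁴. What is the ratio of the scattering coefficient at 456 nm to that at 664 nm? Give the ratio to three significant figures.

Rayleigh scattering ∝ λ⁻⁴, so the ratio of coefficients is the inverse fourth power of the wavelength ratio.
σ(456)/σ(664) = (664/456)⁴ = (1.4561)⁴ = 4.496.

4.50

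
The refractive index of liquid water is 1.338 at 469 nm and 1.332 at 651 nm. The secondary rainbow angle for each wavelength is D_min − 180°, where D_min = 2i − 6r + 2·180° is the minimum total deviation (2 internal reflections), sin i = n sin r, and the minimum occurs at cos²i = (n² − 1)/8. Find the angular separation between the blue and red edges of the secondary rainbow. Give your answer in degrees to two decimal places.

At 469 nm (n = 1.338): cos²i = 0.09878 → i = 71.682°, r = 45.195°, D_min = 232.193°, rainbow angle = 52.193°.
At 651 nm (n = 1.332): cos²i = 0.09678 → i = 71.875°, r = 45.520°, D_min = 230.628°, rainbow angle = 50.628°.
Angular width = |52.193° − 50.628°| = 1.564°.

1.56°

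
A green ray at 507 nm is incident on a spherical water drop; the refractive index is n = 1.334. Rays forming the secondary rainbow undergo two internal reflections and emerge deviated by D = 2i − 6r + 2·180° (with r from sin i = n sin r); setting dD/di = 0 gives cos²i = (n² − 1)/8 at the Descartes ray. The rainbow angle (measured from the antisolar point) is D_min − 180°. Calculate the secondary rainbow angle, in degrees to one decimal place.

51.2°

cos²i = (1.77956 − 1)/8 = 0.09744; i = arccos(0.31216) = 71.810°.
sin r = sin 71.810°/1.334 = 0.71217; r = 45.411°.
D_min = 2·71.810° − 6·45.411° + 360° = 231.153°.
Rainbow angle = D_min − 180° = 51.153°.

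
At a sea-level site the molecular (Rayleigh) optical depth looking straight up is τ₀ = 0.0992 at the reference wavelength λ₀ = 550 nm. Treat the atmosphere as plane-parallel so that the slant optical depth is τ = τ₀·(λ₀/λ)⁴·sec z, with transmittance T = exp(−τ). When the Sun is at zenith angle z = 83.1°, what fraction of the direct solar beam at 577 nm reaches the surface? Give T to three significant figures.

0.506

sec 83.1° = 8.3238.
τ = 0.0992 × (550/577)⁴ × 8.3238 = 0.0992 × 0.8256 × 8.3238 = 0.6817.
T = exp(−0.6817) = 0.5058.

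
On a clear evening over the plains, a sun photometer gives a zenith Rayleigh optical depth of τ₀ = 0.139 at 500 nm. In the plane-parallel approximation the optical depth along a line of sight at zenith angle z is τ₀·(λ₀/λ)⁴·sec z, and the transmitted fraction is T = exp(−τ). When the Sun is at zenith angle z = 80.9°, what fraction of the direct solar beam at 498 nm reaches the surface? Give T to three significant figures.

sec 80.9° = 6.3228.
τ = 0.139 × (500/498)⁴ × 6.3228 = 0.139 × 1.0162 × 6.3228 = 0.8931.
T = exp(−0.8931) = 0.4094.

0.409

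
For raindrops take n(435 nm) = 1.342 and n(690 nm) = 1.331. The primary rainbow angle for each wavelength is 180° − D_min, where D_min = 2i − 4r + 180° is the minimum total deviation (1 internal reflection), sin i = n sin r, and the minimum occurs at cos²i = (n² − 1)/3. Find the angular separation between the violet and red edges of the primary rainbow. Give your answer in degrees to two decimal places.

At 435 nm (n = 1.342): cos²i = 0.26699 → i = 58.888°, r = 39.641°, D_min = 139.213°, rainbow angle = 40.787°.
At 690 nm (n = 1.331): cos²i = 0.25719 → i = 59.527°, r = 40.356°, D_min = 137.630°, rainbow angle = 42.370°.
Angular width = |40.787° − 42.370°| = 1.583°.

1.58°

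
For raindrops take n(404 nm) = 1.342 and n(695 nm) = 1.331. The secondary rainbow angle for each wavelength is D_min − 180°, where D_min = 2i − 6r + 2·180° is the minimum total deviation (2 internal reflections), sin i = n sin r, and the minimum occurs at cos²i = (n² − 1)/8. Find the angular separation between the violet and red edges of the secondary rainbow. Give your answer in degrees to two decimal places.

2.86°

At 404 nm (n = 1.342): cos²i = 0.10012 → i = 71.554°, r = 44.981°, D_min = 233.222°, rainbow angle = 53.222°.
At 695 nm (n = 1.331): cos²i = 0.09645 → i = 71.907°, r = 45.575°, D_min = 230.365°, rainbow angle = 50.365°.
Angular width = |53.222° − 50.365°| = 2.857°.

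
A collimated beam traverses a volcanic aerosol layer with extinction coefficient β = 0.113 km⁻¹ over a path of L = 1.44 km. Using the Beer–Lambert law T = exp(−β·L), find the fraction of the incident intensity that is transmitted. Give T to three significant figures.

0.850

τ = β·L = 0.113 × 1.44 = 0.1627.
T = exp(−0.1627) = 0.8498.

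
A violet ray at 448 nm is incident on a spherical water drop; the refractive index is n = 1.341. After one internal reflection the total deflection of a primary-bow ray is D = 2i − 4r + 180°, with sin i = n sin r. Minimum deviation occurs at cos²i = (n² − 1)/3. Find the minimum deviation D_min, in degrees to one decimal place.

cos²i = (1.79828 − 1)/3 = 0.26609; i = arccos(0.51584) = 58.946°.
sin r = sin 58.946°/1.341 = 0.63884; r = 39.705°.
D_min = 2·58.946° − 4·39.705° + 180° = 139.071°.

139.1°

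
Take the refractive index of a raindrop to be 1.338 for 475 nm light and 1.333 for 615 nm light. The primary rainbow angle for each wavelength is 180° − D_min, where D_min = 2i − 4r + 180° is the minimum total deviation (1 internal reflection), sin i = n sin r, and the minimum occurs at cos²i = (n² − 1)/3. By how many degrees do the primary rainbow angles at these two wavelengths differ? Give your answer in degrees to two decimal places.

0.72°

At 475 nm (n = 1.338): cos²i = 0.26341 → i = 59.120°, r = 39.899°, D_min = 138.643°, rainbow angle = 41.357°.
At 615 nm (n = 1.333): cos²i = 0.25896 → i = 59.410°, r = 40.225°, D_min = 137.922°, rainbow angle = 42.078°.
Angular width = |41.357° − 42.078°| = 0.722°.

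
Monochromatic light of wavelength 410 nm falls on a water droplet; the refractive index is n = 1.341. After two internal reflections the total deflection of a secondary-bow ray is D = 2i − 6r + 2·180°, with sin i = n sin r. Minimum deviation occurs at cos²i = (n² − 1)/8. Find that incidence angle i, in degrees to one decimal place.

71.6°

cos²i = (1.341² − 1)/8 = (1.79828 − 1)/8 = 0.09979.
cos i = 0.31589, so i = 71.586°.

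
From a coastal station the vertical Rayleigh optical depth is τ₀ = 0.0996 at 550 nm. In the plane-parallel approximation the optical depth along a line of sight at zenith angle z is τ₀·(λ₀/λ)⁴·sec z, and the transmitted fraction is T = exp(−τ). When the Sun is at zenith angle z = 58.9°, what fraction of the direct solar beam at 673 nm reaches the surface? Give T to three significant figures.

sec 58.9° = 1.9360.
τ = 0.0996 × (550/673)⁴ × 1.9360 = 0.0996 × 0.4461 × 1.9360 = 0.0860.
T = exp(−0.0860) = 0.9176.

0.918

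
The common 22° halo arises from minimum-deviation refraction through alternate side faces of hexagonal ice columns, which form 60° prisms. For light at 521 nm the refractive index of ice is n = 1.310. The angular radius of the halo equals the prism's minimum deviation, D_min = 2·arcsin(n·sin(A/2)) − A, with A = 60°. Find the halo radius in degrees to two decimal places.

n·sin(A/2) = 1.310 × sin 30° = 1.310 × 0.5000 = 0.6550.
D_min = 2·arcsin(0.6550) − 60° = 2 × 40.920° − 60° = 21.839°.

21.84°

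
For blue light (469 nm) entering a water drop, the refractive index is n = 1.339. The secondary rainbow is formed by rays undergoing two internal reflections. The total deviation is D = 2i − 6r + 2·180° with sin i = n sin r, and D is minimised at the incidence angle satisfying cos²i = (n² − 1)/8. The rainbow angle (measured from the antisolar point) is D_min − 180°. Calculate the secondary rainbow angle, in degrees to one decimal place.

52.5°

cos²i = (1.79292 − 1)/8 = 0.09912; i = arccos(0.31483) = 71.650°.
sin r = sin 71.650°/1.339 = 0.70885; r = 45.141°.
D_min = 2·71.650° − 6·45.141° + 360° = 232.451°.
Rainbow angle = D_min − 180° = 52.451°.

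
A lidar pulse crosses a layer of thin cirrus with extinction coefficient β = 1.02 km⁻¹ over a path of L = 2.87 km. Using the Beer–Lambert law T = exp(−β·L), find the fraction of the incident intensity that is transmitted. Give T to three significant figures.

τ = β·L = 1.02 × 2.87 = 2.9274.
T = exp(−2.9274) = 0.0535.

0.0535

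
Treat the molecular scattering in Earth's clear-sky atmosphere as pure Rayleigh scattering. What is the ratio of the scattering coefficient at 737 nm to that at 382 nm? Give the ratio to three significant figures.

Rayleigh scattering ∝ λ⁻⁴, so the ratio of coefficients is the inverse fourth power of the wavelength ratio.
σ(737)/σ(382) = (382/737)⁴ = (0.5183)⁴ = 0.07217.

0.0722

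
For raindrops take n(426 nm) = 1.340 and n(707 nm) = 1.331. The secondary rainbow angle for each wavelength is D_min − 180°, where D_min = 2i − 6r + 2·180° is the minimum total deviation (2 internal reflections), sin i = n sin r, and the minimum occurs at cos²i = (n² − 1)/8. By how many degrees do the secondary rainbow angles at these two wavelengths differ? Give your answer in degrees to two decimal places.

2.34°

At 426 nm (n = 1.340): cos²i = 0.09945 → i = 71.618°, r = 45.088°, D_min = 232.709°, rainbow angle = 52.709°.
At 707 nm (n = 1.331): cos²i = 0.09645 → i = 71.907°, r = 45.575°, D_min = 230.365°, rainbow angle = 50.365°.
Angular width = |52.709° − 50.365°| = 2.344°.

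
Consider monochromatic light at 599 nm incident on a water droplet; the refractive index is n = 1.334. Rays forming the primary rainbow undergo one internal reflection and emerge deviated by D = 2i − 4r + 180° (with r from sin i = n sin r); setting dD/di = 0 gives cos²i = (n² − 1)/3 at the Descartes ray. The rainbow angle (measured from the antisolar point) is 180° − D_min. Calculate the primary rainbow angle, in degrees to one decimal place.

41.9°

cos²i = (1.77956 − 1)/3 = 0.25985; i = arccos(0.50976) = 59.352°.
sin r = sin 59.352°/1.334 = 0.64492; r = 40.159°.
D_min = 2·59.352° − 4·40.159° + 180° = 138.067°.
Rainbow angle = 180° − D_min = 41.933°.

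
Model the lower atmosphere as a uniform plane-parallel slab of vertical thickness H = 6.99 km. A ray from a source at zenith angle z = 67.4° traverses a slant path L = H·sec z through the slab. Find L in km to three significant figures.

18.2 km

sec z = 1/cos 67.4° = 2.6022.
L = 6.99 × 2.6022 = 18.189 km.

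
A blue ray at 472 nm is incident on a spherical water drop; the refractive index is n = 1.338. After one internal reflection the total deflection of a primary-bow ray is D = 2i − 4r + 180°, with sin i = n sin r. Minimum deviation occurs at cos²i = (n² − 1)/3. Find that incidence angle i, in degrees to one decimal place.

59.1°

cos²i = (1.338² − 1)/3 = (1.79024 − 1)/3 = 0.26341.
cos i = 0.51324, so i = 59.120°.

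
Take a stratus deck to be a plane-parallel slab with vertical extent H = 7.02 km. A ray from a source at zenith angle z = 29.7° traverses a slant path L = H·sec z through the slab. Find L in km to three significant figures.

8.08 km

sec z = 1/cos 29.7° = 1.1512.
L = 7.02 × 1.1512 = 8.082 km.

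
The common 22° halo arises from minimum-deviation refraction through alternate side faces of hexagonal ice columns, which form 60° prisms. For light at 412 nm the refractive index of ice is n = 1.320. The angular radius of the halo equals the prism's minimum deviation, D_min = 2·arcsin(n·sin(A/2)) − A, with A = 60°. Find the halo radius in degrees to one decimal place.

n·sin(A/2) = 1.320 × sin 30° = 1.320 × 0.5000 = 0.6600.
D_min = 2·arcsin(0.6600) − 60° = 2 × 41.300° − 60° = 22.600°.

22.6°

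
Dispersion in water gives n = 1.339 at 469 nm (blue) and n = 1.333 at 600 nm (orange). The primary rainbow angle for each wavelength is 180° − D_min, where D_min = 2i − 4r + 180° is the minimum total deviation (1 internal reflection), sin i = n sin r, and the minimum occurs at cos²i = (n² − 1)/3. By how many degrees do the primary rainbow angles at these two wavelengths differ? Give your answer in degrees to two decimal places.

At 469 nm (n = 1.339): cos²i = 0.26431 → i = 59.062°, r = 39.834°, D_min = 138.786°, rainbow angle = 41.214°.
At 600 nm (n = 1.333): cos²i = 0.25896 → i = 59.410°, r = 40.225°, D_min = 137.922°, rainbow angle = 42.078°.
Angular width = |41.214° − 42.078°| = 0.865°.

0.86°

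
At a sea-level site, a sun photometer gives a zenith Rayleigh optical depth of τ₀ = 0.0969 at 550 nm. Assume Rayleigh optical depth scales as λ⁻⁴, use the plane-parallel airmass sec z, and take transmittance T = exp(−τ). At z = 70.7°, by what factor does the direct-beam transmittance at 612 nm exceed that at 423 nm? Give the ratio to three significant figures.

Airmass: sec 70.7° = 3.0256.
τ(612 nm) = 0.0969 × (550/612)⁴ × 3.0256 = 0.0969 × 0.6523 × 3.0256 = 0.1912.
τ(423 nm) = 0.0969 × (550/423)⁴ × 3.0256 = 0.0969 × 2.8582 × 3.0256 = 0.8380.
T(612)/T(423) = exp(τ_B − τ_A) = exp(0.6467) = 1.9093.

1.91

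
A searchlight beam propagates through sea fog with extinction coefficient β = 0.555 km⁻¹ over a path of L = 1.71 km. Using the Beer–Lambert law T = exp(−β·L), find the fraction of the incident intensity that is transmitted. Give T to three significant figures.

τ = β·L = 0.555 × 1.71 = 0.9491.
T = exp(−0.9491) = 0.3871.

0.387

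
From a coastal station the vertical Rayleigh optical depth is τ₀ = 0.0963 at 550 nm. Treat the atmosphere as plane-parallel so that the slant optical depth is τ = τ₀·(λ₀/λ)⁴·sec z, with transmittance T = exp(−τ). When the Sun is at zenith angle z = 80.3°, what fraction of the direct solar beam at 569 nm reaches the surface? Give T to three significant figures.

sec 80.3° = 5.9351.
τ = 0.0963 × (550/569)⁴ × 5.9351 = 0.0963 × 0.8730 × 5.9351 = 0.4989.
T = exp(−0.4989) = 0.6072.

0.607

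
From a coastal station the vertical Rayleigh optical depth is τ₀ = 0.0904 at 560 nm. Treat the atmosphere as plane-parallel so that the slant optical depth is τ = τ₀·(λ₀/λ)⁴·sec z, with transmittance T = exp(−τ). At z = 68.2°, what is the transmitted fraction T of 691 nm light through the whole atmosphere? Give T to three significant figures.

0.900

sec 68.2° = 2.6927.
τ = 0.0904 × (560/691)⁴ × 2.6927 = 0.0904 × 0.4314 × 2.6927 = 0.1050.
T = exp(−0.1050) = 0.9003.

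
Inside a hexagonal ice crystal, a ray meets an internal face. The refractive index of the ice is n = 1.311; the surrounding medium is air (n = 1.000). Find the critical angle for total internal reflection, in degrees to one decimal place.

sin θ_c = n_air / n = 1.000 / 1.311 = 0.7628.
θ_c = arcsin(0.7628) = 49.71°.

49.7°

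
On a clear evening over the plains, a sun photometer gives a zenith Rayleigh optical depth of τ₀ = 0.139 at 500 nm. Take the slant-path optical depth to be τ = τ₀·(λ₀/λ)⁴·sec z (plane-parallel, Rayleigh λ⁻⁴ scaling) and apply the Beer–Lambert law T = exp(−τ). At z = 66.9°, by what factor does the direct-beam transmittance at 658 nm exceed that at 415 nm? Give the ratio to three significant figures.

1.87

Airmass: sec 66.9° = 2.5488.
τ(658 nm) = 0.139 × (500/658)⁴ × 2.5488 = 0.139 × 0.3334 × 2.5488 = 0.1181.
τ(415 nm) = 0.139 × (500/415)⁴ × 2.5488 = 0.139 × 2.1071 × 2.5488 = 0.7465.
T(658)/T(415) = exp(τ_B − τ_A) = exp(0.6284) = 1.8746.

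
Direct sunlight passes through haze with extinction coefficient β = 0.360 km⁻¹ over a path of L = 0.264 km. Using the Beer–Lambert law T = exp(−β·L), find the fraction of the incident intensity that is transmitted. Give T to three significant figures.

0.909

τ = β·L = 0.360 × 0.264 = 0.0950.
T = exp(−0.0950) = 0.9093.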